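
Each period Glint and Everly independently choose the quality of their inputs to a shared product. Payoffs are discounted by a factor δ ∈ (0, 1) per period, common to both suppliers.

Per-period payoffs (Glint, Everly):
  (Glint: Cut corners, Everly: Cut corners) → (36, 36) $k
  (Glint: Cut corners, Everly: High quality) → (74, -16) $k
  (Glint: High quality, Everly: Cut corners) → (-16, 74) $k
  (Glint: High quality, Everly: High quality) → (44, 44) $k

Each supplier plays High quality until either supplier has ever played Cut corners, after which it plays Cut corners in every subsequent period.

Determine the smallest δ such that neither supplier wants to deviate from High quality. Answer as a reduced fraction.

44/(1−δ) ≥ 74 + 36δ/(1−δ)
44 ≥ 74 − 38δ
δ ≥ 30/38 = 15/19.

15/19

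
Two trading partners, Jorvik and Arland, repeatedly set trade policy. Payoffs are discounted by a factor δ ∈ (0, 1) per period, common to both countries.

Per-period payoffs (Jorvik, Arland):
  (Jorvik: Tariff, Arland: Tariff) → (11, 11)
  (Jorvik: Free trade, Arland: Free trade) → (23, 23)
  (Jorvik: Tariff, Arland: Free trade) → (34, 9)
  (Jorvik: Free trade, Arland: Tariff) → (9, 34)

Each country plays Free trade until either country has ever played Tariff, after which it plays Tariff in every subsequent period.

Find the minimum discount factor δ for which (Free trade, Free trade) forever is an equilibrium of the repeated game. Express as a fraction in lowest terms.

Under grim trigger the critical discount factor is (T−C)/(T−P) with T = 34, C = 23, P = 11.
δ* = (34−23)/(34−11) = 11/23.

11/23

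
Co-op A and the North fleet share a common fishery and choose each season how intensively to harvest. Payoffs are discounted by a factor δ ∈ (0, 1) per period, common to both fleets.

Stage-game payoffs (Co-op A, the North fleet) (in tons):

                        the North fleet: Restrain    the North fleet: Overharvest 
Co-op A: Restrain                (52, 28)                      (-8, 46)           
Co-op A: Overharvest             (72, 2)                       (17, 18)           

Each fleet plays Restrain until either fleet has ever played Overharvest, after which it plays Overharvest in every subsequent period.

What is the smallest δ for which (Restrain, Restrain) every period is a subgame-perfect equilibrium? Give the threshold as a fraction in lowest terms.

9/14

Co-op A: cooperation gives 52 each period; deviation gives 72 once then 17 forever.
  52/(1−δ) ≥ 72 + 17δ/(1−δ) ⇒ δ ≥ 20/55 = 4/11.
the North fleet: cooperation gives 28 each period; deviation gives 46 once then 18 forever.
  δ ≥ 18/28 = 9/14.
Both must hold, so the binding constraint is the North fleet's: δ ≥ 9/14.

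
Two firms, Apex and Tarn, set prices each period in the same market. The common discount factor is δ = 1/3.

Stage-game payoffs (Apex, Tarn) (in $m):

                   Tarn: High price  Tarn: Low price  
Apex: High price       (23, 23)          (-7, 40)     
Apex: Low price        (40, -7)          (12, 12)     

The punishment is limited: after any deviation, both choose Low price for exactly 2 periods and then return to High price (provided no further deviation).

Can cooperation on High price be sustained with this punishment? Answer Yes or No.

No

A one-shot deviation gives 40 now, then 12 for 2 periods, then back to 23.
Gain from deviating: (40−23) today; loss: (23−12) in each of the next 2 periods.
No-deviation condition: (23−12)(δ+…+δ^2) ≥ 40−23, i.e. δ+…+δ^2 ≥ 17/11.
At δ = 1/3: δ+…+δ^2 = 0.4444 < 1.5455.
So cooperation is not sustainable.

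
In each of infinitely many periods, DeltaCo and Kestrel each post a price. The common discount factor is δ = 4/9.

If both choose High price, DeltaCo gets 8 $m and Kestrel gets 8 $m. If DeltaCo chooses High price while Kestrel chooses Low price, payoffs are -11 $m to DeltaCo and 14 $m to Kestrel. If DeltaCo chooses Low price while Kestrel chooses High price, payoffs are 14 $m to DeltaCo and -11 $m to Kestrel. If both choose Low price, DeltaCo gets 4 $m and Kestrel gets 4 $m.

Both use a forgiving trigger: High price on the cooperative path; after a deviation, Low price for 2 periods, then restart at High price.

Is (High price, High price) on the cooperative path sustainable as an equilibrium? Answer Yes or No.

IC: δ+…+δ^2 ≥ (14−8)/(8−4) = 3/2.
At δ = 4/9: partial sum = 0.6420 < 1.5000. Cooperation not sustainable.

No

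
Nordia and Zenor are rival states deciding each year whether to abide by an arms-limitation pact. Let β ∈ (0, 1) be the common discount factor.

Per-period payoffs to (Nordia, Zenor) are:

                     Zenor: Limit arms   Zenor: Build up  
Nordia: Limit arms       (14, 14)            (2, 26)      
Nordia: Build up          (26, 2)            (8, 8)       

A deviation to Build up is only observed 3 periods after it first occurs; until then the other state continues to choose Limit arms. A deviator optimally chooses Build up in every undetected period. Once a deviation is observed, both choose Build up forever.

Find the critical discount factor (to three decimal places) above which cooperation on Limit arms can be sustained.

0.874

Deviating for the 3 undetected periods gains 26−14 = 12 per period over cooperation, then loses 14−8 = 6 per period forever once punishment starts.
Gain: 12(1 + β + … + β^2); loss: 6·β^3/(1−β).
No profitable deviation ⇔ 12(1−β^3) ≤ 6·β^3, i.e. β^3 ≥ 12/(12+6) = 2/3.
Hence β ≥ (2/3)^(1/3) ≈ 0.874.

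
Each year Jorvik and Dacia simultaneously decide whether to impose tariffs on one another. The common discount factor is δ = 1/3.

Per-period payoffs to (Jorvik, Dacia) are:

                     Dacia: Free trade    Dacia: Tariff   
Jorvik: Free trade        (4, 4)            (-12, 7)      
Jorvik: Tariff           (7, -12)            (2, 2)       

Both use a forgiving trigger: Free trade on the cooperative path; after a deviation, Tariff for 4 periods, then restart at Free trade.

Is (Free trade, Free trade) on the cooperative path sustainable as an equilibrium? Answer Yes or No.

A one-shot deviation gives 7 now, then 2 for 4 periods, then back to 4.
Gain from deviating: (7−4) today; loss: (4−2) in each of the next 4 periods.
No-deviation condition: (4−2)(δ+…+δ^4) ≥ 7−4, i.e. δ+…+δ^4 ≥ 3/2.
At δ = 1/3: δ+…+δ^4 = 0.4938 < 1.5000.
So cooperation is not sustainable.

No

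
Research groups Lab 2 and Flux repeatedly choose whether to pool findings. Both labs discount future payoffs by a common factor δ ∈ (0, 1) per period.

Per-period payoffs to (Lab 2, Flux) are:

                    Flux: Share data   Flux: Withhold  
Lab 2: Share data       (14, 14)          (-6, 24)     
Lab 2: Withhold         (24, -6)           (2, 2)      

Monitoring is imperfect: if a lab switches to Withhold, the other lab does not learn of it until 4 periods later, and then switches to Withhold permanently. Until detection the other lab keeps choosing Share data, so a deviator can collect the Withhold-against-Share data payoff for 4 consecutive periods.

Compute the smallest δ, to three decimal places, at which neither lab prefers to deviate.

0.821

A deviator earns 24 for 4 periods, then 2 forever; cooperating earns 14 forever. Multiplying the IC by (1−δ):
14 ≥ 24(1−δ^4) + 2δ^4, so 22·δ^4 ≥ 10 and δ^4 ≥ 5/11.
δ ≥ (5/11)^(1/4) ≈ 0.821.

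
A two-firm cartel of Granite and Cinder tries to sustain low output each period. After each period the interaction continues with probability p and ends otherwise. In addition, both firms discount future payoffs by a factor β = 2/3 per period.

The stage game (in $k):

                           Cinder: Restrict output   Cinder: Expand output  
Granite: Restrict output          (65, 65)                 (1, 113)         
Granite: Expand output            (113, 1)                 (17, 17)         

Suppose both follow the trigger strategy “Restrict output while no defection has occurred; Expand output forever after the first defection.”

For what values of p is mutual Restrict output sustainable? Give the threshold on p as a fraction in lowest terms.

With continuation probability p and discount β, the effective per-period discount factor is βp.
Grim-trigger IC: βp ≥ (113−65)/(113−17) = 1/2.
So p ≥ (1/2)/(2/3) = 3/4.

3/4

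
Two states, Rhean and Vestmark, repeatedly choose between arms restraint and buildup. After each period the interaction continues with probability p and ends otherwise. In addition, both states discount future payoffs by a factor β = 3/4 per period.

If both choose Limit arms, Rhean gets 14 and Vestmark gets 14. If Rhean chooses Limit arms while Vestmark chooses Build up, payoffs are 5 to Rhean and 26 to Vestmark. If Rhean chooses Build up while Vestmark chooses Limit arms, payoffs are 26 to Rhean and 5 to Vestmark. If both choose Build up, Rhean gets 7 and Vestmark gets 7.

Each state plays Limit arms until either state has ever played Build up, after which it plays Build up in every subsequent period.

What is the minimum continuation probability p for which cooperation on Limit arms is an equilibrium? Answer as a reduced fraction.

16/19

With continuation probability p and discount β, the effective per-period discount factor is βp.
Grim-trigger IC: βp ≥ (26−14)/(26−7) = 12/19.
So p ≥ (12/19)/(3/4) = 16/19.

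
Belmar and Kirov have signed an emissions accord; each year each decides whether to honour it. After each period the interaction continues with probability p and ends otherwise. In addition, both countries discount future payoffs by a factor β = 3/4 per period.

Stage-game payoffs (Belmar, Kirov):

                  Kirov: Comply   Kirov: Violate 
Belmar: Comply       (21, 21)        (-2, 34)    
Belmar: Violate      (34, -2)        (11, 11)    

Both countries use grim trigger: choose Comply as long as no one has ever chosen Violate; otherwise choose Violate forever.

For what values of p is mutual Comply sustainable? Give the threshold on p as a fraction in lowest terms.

Expected continuation weight on next period's payoff is β·p = 3/4·p, which plays the role of the discount factor.
Cooperation requires 3/4·p ≥ (34−21)/(34−11) = 13/23, hence p ≥ 52/69.

52/69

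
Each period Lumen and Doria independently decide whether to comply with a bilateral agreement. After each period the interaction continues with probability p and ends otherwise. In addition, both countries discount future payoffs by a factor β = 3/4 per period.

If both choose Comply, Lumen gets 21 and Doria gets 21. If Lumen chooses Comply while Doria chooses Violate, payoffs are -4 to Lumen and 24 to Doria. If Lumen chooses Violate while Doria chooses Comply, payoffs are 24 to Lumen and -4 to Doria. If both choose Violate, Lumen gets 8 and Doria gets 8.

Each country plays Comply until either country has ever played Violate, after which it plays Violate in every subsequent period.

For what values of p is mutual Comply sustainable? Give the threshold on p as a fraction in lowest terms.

1/4

With continuation probability p and discount β, the effective per-period discount factor is βp.
Grim-trigger IC: βp ≥ (24−21)/(24−8) = 3/16.
So p ≥ (3/16)/(3/4) = 1/4.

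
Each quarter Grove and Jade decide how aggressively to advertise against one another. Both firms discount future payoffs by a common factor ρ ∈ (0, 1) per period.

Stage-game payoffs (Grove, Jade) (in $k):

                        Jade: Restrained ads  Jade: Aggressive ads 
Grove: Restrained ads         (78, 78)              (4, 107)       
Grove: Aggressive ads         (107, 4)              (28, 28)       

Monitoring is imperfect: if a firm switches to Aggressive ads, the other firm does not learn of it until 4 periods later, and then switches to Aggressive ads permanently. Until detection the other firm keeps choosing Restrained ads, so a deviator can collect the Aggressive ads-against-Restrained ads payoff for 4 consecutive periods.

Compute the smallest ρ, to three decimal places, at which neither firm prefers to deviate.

0.778

Deviating for the 4 undetected periods gains 107−78 = 29 per period over cooperation, then loses 78−28 = 50 per period forever once punishment starts.
Gain: 29(1 + ρ + … + ρ^3); loss: 50·ρ^4/(1−ρ).
No profitable deviation ⇔ 29(1−ρ^4) ≤ 50·ρ^4, i.e. ρ^4 ≥ 29/(29+50) = 29/79.
Hence ρ ≥ (29/79)^(1/4) ≈ 0.778.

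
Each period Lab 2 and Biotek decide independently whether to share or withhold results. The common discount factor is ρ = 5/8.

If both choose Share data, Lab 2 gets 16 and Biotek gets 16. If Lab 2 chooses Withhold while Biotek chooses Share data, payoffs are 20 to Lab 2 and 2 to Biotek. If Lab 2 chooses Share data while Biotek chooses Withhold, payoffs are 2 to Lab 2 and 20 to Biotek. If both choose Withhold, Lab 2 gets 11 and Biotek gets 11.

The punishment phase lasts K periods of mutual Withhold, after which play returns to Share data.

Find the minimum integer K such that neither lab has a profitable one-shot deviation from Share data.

Need Σ_{k=1}^{K} ρ^k ≥ (20−16)/(16−11) = 0.8000 at ρ = 5/8.
At K = 1 the sum is 0.6250 < 0.8000; at K = 2 it is 1.0156 ≥ 0.8000.
So the minimum punishment length is K = 2.

2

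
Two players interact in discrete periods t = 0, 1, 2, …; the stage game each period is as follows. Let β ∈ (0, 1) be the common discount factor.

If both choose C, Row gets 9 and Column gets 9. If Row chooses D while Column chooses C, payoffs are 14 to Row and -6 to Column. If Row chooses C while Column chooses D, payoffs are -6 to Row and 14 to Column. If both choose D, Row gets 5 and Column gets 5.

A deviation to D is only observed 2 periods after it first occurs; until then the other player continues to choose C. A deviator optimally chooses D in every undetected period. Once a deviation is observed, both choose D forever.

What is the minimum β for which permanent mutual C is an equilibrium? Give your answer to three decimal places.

0.745

A deviator earns 14 for 2 periods, then 5 forever; cooperating earns 9 forever. Multiplying the IC by (1−β):
9 ≥ 14(1−β^2) + 5β^2, so 9·β^2 ≥ 5 and β^2 ≥ 5/9.
β ≥ (5/9)^(1/2) ≈ 0.745.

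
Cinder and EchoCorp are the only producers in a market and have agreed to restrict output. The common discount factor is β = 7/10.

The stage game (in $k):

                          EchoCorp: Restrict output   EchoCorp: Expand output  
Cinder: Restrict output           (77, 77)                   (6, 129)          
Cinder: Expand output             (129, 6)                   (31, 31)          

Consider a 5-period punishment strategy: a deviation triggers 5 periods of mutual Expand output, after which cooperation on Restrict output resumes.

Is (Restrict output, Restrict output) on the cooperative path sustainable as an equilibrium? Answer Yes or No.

Comparing payoff streams over the 6 periods until play realigns: cooperate → 77(1+β+…+β^5); deviate → 129 + 31(β+…+β^5).
Cooperation is sustained iff (77−31)(β+…+β^5) ≥ 129−77.
β+…+β^5 = 7/10·(1−(7/10)^5)/(1−7/10) = 1.9412, and (129−77)/(77−31) = 1.1304.
1.9412 ≥ 1.1304, so cooperation is sustainable.

Yes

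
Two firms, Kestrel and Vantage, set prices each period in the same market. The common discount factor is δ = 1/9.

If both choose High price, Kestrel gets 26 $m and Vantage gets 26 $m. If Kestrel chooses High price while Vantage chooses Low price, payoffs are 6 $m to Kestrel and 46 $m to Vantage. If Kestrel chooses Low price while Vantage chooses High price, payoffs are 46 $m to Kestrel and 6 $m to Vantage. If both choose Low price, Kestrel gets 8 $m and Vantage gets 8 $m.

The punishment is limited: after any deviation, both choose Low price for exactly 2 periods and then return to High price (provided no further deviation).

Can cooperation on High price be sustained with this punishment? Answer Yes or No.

IC: δ+…+δ^2 ≥ (46−26)/(26−8) = 10/9.
At δ = 1/9: partial sum = 0.1235 < 1.1111. Cooperation not sustainable.

No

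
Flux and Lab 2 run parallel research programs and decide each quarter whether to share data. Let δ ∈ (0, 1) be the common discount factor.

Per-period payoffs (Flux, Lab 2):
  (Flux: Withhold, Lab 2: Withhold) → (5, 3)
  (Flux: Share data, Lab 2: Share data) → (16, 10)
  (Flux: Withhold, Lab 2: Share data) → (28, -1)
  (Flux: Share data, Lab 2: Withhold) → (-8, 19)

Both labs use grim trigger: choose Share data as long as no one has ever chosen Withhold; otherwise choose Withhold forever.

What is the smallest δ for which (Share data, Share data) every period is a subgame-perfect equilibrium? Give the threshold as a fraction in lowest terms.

For Flux: deviation gain 28−16 = 12, per-period punishment loss 16−5 = 11. IC gives δ ≥ 12/23.
For Lab 2: gain 9, loss 7 per period, so δ ≥ 9/16.
The tighter constraint is Lab 2's, so cooperation needs δ ≥ 9/16.

9/16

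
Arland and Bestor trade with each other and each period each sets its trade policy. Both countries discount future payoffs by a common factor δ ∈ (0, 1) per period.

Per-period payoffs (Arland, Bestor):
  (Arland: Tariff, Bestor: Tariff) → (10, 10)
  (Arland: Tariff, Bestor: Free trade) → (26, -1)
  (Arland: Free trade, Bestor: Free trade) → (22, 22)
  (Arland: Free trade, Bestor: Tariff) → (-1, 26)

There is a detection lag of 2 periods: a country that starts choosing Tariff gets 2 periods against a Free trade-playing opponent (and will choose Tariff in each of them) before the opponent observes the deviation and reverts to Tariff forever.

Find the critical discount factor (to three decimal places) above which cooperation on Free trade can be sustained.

Deviating for the 2 undetected periods gains 26−22 = 4 per period over cooperation, then loses 22−10 = 12 per period forever once punishment starts.
Gain: 4(1 + δ + … + δ^1); loss: 12·δ^2/(1−δ).
No profitable deviation ⇔ 4(1−δ^2) ≤ 12·δ^2, i.e. δ^2 ≥ 4/(4+12) = 1/4.
Hence δ ≥ (1/4)^(1/2) ≈ 0.500.

0.500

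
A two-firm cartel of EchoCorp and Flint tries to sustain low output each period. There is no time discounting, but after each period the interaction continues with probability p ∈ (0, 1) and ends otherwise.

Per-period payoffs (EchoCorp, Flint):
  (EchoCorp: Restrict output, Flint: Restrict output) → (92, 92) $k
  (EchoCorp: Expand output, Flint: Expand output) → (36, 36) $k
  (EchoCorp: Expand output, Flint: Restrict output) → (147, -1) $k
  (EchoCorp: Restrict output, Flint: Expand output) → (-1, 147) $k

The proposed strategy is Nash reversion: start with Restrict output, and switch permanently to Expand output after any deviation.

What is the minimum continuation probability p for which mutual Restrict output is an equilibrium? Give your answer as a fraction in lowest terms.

With no time discounting, the continuation probability p plays the role of the discount factor.
Grim-trigger IC: 92/(1−p) ≥ 147 + 36p/(1−p) ⇒ p ≥ (147−92)/(147−36) = 55/111.

55/111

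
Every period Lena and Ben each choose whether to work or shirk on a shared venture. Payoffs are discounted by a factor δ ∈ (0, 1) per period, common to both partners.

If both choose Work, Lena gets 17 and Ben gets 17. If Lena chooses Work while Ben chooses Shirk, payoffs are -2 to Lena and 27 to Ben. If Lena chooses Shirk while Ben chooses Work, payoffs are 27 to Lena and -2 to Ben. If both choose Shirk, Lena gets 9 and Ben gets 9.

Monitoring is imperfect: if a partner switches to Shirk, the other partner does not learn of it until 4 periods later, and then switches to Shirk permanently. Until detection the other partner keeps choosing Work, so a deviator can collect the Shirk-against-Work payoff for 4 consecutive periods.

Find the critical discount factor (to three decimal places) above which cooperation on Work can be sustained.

Deviating for the 4 undetected periods gains 27−17 = 10 per period over cooperation, then loses 17−9 = 8 per period forever once punishment starts.
Gain: 10(1 + δ + … + δ^3); loss: 8·δ^4/(1−δ).
No profitable deviation ⇔ 10(1−δ^4) ≤ 8·δ^4, i.e. δ^4 ≥ 10/(10+8) = 5/9.
Hence δ ≥ (5/9)^(1/4) ≈ 0.863.

0.863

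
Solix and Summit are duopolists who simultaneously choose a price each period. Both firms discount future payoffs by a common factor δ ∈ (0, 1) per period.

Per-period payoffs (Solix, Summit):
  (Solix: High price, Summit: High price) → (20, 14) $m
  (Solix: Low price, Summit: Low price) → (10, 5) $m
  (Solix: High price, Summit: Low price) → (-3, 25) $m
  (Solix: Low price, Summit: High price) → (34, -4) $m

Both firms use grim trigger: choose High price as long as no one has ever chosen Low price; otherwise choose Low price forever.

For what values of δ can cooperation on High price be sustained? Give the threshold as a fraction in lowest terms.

7/12

Solix's threshold: (34−20)/(34−10) = 7/12.
Summit's threshold: (25−14)/(25−5) = 11/20.
7/12 > 11/20, so Solix binds and δ* = 7/12.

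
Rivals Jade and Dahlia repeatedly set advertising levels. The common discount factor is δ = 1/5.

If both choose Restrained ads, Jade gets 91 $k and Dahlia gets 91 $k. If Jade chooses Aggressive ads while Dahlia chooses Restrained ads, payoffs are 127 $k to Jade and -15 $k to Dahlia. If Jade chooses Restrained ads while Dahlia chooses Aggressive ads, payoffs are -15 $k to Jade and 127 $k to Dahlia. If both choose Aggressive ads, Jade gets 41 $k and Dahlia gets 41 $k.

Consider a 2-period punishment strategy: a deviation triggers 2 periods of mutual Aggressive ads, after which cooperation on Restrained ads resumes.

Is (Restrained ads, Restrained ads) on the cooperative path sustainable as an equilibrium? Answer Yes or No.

No

IC: δ+…+δ^2 ≥ (127−91)/(91−41) = 18/25.
At δ = 1/5: partial sum = 0.2400 < 0.7200. Cooperation not sustainable.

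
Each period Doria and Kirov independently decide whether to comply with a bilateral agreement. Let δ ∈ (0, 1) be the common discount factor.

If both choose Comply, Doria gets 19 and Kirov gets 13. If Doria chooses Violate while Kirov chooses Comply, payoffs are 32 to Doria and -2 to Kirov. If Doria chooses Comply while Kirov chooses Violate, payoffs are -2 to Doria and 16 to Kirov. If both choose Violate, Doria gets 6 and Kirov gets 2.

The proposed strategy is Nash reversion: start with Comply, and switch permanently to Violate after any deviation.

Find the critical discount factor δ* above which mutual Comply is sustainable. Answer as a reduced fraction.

1/2

For Doria: deviation gain 32−19 = 13, per-period punishment loss 19−6 = 13. IC gives δ ≥ 13/26 = 1/2.
For Kirov: gain 3, loss 11 per period, so δ ≥ 3/14.
The tighter constraint is Doria's, so cooperation needs δ ≥ 1/2.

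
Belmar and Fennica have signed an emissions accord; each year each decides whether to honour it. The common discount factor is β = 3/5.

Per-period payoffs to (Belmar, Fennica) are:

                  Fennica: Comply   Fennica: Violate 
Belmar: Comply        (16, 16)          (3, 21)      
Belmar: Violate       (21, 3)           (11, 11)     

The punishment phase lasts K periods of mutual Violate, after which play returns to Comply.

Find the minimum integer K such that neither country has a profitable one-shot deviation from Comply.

3

Need Σ_{k=1}^{K} β^k ≥ (21−16)/(16−11) = 1.0000 at β = 3/5.
At K = 2 the sum is 0.9600 < 1.0000; at K = 3 it is 1.1760 ≥ 1.0000.
So the minimum punishment length is K = 3.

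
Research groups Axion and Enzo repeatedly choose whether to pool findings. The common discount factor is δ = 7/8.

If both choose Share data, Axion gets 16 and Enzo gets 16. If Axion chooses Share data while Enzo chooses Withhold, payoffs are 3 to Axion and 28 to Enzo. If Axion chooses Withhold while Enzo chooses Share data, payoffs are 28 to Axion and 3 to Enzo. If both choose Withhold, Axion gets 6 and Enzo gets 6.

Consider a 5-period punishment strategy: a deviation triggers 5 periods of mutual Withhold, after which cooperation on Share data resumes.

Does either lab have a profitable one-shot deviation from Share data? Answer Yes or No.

A one-shot deviation gives 28 now, then 6 for 5 periods, then back to 16.
Gain from deviating: (28−16) today; loss: (16−6) in each of the next 5 periods.
No-deviation condition: (16−6)(δ+…+δ^5) ≥ 28−16, i.e. δ+…+δ^5 ≥ 6/5.
At δ = 7/8: δ+…+δ^5 = 3.4096 ≥ 1.2000.
So cooperation is sustainable.

No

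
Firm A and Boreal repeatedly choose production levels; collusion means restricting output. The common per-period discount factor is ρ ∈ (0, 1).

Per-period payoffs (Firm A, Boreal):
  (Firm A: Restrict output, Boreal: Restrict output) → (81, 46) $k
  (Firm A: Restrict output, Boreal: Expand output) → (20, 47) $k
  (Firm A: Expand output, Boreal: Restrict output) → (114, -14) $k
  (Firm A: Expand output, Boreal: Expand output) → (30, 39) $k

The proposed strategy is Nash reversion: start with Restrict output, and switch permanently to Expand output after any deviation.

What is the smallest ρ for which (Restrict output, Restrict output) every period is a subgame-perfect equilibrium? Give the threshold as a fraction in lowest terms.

11/28

For Firm A: deviation gain 114−81 = 33, per-period punishment loss 81−30 = 51. IC gives ρ ≥ 33/84 = 11/28.
For Boreal: gain 1, loss 7 per period, so ρ ≥ 1/8.
The tighter constraint is Firm A's, so cooperation needs ρ ≥ 11/28.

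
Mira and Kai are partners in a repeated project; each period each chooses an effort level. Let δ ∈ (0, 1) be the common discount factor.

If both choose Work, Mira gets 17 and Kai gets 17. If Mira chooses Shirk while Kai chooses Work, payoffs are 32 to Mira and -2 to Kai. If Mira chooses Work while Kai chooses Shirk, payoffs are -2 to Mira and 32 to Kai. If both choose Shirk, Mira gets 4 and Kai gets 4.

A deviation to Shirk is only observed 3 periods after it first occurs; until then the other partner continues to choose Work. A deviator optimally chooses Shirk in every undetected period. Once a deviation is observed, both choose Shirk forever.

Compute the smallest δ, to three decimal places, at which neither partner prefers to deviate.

0.812

A deviator earns 32 for 3 periods, then 4 forever; cooperating earns 17 forever. Multiplying the IC by (1−δ):
17 ≥ 32(1−δ^3) + 4δ^3, so 28·δ^3 ≥ 15 and δ^3 ≥ 15/28.
δ ≥ (15/28)^(1/3) ≈ 0.812.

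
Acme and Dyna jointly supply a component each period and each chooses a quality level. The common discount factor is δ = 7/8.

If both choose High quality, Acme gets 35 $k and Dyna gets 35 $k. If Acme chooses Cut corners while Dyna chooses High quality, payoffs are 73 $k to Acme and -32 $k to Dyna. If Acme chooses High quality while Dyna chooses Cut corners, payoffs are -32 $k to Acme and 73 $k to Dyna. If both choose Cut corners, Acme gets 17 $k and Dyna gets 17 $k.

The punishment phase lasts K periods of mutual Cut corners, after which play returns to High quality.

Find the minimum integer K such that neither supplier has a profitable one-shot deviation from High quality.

IC: δ(1−δ^K)/(1−δ) ≥ (73−35)/(35−17) = 19/9.
With δ = 7/8: need 1 − δ^K ≥ 19/9·(1−7/8)/(7/8), i.e. δ^K ≤ 0.6984.
Since (7/8)^2 = 0.7656 and (7/8)^3 = 0.6699, the smallest such K is 3.

3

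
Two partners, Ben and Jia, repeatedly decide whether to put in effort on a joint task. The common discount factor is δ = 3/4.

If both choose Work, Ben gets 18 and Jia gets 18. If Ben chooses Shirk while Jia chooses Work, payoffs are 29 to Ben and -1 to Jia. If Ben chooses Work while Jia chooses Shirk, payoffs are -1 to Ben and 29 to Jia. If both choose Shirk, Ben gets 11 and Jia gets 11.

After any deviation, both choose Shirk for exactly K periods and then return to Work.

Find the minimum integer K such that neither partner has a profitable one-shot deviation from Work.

3

IC: δ(1−δ^K)/(1−δ) ≥ (29−18)/(18−11) = 11/7.
With δ = 3/4: need 1 − δ^K ≥ 11/7·(1−3/4)/(3/4), i.e. δ^K ≤ 0.4762.
Since (3/4)^2 = 0.5625 and (3/4)^3 = 0.4219, the smallest such K is 3.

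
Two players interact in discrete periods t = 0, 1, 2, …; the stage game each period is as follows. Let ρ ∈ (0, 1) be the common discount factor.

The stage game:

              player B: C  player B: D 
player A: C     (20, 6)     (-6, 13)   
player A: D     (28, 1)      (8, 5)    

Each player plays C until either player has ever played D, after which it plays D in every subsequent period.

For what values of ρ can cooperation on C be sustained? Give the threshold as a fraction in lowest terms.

7/8

For player A: deviation gain 28−20 = 8, per-period punishment loss 20−8 = 12. IC gives ρ ≥ 8/20 = 2/5.
For player B: gain 7, loss 1 per period, so ρ ≥ 7/8.
The tighter constraint is player B's, so cooperation needs ρ ≥ 7/8.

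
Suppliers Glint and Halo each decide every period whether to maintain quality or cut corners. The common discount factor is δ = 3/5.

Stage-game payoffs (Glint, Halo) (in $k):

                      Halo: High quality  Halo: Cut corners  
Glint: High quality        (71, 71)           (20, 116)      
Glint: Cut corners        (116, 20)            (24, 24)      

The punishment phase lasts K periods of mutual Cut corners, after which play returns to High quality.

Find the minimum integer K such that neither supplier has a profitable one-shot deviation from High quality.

IC: δ(1−δ^K)/(1−δ) ≥ (116−71)/(71−24) = 45/47.
With δ = 3/5: need 1 − δ^K ≥ 45/47·(1−3/5)/(3/5), i.e. δ^K ≤ 0.3617.
Since (3/5)^1 = 0.6000 and (3/5)^2 = 0.3600, the smallest such K is 2.

2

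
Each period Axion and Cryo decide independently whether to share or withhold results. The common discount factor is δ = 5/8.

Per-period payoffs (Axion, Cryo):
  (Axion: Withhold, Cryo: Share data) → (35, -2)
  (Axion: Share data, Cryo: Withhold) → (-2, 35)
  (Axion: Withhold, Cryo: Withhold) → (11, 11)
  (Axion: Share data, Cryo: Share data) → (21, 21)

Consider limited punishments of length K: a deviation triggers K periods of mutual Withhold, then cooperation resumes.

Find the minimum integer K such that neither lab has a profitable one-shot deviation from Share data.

No profitable deviation requires (21−11)(δ+…+δ^K) ≥ 35−21, i.e. δ+…+δ^K ≥ 7/5 ≈ 1.4000.
With δ = 5/8, the partial sums are K=1: 0.6250, K=2: 1.0156, K=3: 1.2598, K=4: 1.4124.
K = 4 is the first length at which the sum reaches 1.4000.

4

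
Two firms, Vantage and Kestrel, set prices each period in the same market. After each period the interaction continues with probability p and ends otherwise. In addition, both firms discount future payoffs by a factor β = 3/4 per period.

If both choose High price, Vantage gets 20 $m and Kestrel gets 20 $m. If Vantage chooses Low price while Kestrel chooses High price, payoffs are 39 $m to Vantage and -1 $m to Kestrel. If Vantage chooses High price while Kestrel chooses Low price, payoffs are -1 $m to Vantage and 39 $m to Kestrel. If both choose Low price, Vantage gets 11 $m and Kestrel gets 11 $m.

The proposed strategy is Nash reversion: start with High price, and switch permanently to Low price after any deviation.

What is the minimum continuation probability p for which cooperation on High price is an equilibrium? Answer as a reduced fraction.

19/21

With continuation probability p and discount β, the effective per-period discount factor is βp.
Grim-trigger IC: βp ≥ (39−20)/(39−11) = 19/28.
So p ≥ (19/28)/(3/4) = 19/21.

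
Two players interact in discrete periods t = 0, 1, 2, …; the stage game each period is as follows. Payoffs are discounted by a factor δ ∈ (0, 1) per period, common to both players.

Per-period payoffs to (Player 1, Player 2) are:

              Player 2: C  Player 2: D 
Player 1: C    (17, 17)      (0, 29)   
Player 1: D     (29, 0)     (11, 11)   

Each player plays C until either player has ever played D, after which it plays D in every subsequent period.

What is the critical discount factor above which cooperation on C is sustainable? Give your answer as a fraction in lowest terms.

17/(1−δ) ≥ 29 + 11δ/(1−δ)
17 ≥ 29 − 18δ
δ ≥ 12/18 = 2/3.

2/3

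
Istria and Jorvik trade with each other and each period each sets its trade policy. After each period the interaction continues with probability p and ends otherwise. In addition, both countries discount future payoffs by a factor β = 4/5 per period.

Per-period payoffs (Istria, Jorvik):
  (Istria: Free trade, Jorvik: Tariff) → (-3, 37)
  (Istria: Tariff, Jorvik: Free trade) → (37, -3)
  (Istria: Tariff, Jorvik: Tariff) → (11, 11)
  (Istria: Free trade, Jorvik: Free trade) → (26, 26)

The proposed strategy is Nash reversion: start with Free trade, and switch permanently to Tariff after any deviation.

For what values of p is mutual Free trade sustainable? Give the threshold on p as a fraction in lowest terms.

55/104

With continuation probability p and discount β, the effective per-period discount factor is βp.
Grim-trigger IC: βp ≥ (37−26)/(37−11) = 11/26.
So p ≥ (11/26)/(4/5) = 55/104.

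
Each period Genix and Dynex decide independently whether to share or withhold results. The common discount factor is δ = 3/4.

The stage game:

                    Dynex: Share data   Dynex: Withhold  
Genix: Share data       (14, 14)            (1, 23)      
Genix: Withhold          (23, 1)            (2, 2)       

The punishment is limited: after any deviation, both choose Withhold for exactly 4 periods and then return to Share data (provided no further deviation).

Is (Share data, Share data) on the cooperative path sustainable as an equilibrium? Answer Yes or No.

Yes

Comparing payoff streams over the 5 periods until play realigns: cooperate → 14(1+δ+…+δ^4); deviate → 23 + 2(δ+…+δ^4).
Cooperation is sustained iff (14−2)(δ+…+δ^4) ≥ 23−14.
δ+…+δ^4 = 3/4·(1−(3/4)^4)/(1−3/4) = 2.0508, and (23−14)/(14−2) = 0.7500.
2.0508 ≥ 0.7500, so cooperation is sustainable.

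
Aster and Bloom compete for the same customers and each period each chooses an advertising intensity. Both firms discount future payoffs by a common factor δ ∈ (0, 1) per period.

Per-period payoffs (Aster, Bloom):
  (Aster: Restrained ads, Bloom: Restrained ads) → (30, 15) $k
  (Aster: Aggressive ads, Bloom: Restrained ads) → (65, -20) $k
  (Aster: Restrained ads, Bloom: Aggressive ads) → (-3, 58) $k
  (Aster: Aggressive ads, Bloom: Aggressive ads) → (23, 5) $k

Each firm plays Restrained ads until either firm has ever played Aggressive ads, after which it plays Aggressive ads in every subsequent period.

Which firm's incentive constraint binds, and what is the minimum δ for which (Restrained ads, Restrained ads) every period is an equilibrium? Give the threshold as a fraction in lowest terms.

For Aster: deviation gain 65−30 = 35, per-period punishment loss 30−23 = 7. IC gives δ ≥ 35/42 = 5/6.
For Bloom: gain 43, loss 10 per period, so δ ≥ 43/53.
The tighter constraint is Aster's, so cooperation needs δ ≥ 5/6.

Aster; δ ≥ 5/6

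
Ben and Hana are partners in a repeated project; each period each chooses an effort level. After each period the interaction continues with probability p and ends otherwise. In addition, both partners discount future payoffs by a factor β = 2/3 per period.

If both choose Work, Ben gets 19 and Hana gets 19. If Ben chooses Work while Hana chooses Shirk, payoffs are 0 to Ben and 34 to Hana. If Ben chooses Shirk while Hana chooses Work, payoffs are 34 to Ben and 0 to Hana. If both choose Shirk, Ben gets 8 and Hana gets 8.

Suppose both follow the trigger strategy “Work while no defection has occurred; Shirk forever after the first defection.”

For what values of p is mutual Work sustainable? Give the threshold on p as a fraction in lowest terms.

45/52

Expected continuation weight on next period's payoff is β·p = 2/3·p, which plays the role of the discount factor.
Cooperation requires 2/3·p ≥ (34−19)/(34−8) = 15/26, hence p ≥ 45/52.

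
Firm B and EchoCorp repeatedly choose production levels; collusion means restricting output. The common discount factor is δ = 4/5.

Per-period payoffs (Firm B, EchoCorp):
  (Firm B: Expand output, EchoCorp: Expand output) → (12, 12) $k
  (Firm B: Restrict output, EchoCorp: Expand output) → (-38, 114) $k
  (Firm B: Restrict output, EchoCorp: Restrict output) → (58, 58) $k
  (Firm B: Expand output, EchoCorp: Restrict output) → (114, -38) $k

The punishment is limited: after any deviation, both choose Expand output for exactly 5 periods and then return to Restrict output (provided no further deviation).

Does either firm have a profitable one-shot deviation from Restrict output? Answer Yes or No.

A one-shot deviation gives 114 now, then 12 for 5 periods, then back to 58.
Gain from deviating: (114−58) today; loss: (58−12) in each of the next 5 periods.
No-deviation condition: (58−12)(δ+…+δ^5) ≥ 114−58, i.e. δ+…+δ^5 ≥ 28/23.
At δ = 4/5: δ+…+δ^5 = 2.6893 ≥ 1.2174.
So cooperation is sustainable.

No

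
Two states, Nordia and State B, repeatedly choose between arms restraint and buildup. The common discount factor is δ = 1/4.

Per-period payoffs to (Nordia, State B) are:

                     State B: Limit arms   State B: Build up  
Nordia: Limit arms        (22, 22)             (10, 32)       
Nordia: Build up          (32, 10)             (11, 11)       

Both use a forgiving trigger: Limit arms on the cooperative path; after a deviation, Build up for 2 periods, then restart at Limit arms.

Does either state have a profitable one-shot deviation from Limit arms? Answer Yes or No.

Yes

A one-shot deviation gives 32 now, then 11 for 2 periods, then back to 22.
Gain from deviating: (32−22) today; loss: (22−11) in each of the next 2 periods.
No-deviation condition: (22−11)(δ+…+δ^2) ≥ 32−22, i.e. δ+…+δ^2 ≥ 10/11.
At δ = 1/4: δ+…+δ^2 = 0.3125 < 0.9091.
So cooperation is not sustainable.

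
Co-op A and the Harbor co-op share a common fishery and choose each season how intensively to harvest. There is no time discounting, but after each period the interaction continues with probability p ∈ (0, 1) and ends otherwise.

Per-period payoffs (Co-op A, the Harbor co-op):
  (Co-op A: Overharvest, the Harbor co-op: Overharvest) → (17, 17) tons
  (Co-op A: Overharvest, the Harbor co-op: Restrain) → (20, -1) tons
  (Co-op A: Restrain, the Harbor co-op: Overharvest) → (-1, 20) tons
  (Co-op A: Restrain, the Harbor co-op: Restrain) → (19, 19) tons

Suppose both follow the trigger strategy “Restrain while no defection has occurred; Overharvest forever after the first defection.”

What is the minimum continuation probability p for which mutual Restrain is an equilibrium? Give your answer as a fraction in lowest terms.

Expected cooperation value is 19 + p·19 + p²·19 + … = 19/(1−p); deviation gives 20 + p·17/(1−p).
19 ≥ 20(1−p) + 17p ⇒ 3p ≥ 1 ⇒ p ≥ 1/3.

1/3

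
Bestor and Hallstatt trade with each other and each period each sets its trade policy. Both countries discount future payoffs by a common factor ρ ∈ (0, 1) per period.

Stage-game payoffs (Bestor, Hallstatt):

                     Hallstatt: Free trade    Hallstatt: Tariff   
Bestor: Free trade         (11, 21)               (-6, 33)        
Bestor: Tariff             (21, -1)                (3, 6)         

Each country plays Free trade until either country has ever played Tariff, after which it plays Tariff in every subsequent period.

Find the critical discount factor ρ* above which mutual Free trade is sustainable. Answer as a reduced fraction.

For Bestor: deviation gain 21−11 = 10, per-period punishment loss 11−3 = 8. IC gives ρ ≥ 10/18 = 5/9.
For Hallstatt: gain 12, loss 15 per period, so ρ ≥ 12/27 = 4/9.
The tighter constraint is Bestor's, so cooperation needs ρ ≥ 5/9.

5/9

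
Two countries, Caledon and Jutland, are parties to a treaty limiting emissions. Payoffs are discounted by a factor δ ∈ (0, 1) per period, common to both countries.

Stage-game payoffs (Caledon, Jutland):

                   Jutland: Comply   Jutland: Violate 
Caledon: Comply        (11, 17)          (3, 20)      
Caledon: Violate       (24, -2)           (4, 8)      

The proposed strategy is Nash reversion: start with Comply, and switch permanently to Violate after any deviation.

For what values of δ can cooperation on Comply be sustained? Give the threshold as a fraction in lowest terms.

13/20

Caledon's threshold: (24−11)/(24−4) = 13/20.
Jutland's threshold: (20−17)/(20−8) = 1/4.
13/20 > 1/4, so Caledon binds and δ* = 13/20.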